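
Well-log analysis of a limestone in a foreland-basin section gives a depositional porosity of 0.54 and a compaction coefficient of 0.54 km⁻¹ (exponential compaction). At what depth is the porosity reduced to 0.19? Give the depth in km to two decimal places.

Invert Athy's law: z = ln(phi₀/phi) / k
z = ln(0.54/0.19) / 0.54 = ln(2.842) / 0.54 = 1.0445 / 0.54 = 1.934 km

1.93 km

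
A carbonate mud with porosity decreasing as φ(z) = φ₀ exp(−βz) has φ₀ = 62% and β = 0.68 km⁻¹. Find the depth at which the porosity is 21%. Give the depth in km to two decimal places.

Invert Athy's law: z = ln(φ₀/φ) / β
z = ln(0.62/0.21) / 0.68 = ln(2.952) / 0.68 = 1.0826 / 0.68 = 1.592 km

1.59 km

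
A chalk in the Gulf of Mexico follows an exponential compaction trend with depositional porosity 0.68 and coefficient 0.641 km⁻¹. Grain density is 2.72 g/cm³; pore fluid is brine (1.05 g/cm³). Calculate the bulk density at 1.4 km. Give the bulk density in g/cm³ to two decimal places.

Porosity at depth: phi = 0.68·exp(−0.641×1.4) = 0.68×0.4076 = 0.2772
Bulk density: ρ_b = (1−phi)ρ_g + phi·ρ_f = 0.7228×2.72 + 0.2772×1.05
       = 1.966 + 0.291 = 2.257 g/cm³

2.26 g/cm³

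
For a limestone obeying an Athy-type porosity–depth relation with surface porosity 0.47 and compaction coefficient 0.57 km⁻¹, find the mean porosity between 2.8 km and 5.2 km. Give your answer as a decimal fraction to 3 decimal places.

⟨phi⟩ = (1/(Z₂−Z₁)) ∫ phi₀ e^(−kZ) dZ = phi₀·(e^(−k·Z₁) − e^(−k·Z₂)) / (k·(Z₂−Z₁))
e^(−0.57×2.8) = 0.2027; e^(−0.57×5.2) = 0.0516
⟨phi⟩ = 0.47 × (0.2027 − 0.0516) / (0.57 × 2.4) = 0.47 × 0.1104 = 0.0519

0.052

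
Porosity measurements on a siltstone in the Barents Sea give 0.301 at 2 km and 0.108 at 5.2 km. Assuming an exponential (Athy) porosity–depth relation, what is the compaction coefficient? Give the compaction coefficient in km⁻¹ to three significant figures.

0.320 km⁻¹

Athy: phi(z) = phi₀ e^(−kz) ⇒ phi₁/phi₂ = e^{k(z₂−z₁)} ⇒ k = ln(phi₁/phi₂)/(z₂−z₁)
k = ln(0.301/0.108) / (5.2 − 2) = ln(2.787) / 3.2 = 1.0250 / 3.2 = 0.3203 km⁻¹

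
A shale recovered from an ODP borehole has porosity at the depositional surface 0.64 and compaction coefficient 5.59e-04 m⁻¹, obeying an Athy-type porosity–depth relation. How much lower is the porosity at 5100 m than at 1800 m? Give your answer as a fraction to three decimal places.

0.197

Working in km (1 km = 1000 m; k in km⁻¹ = k in m⁻¹ × 1000):
φ(1.8) = 0.64·e^(−0.559×1.8) = 0.2340
φ(5.1) = 0.64·e^(−0.559×5.1) = 0.0370
Δφ = 0.2340 − 0.0370 = 0.1970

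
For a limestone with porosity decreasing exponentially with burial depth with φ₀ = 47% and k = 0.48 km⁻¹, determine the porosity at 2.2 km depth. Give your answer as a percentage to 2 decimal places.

16.35%

φ = φ₀·exp(−k·Z) = 0.47 × exp(−0.48 × 2.2) = 0.47 × exp(−1.056)
  = 0.47 × 0.3478 = 0.1635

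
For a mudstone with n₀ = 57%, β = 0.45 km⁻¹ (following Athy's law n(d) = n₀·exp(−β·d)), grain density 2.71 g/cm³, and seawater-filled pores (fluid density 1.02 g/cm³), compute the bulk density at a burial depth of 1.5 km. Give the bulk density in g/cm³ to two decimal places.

Porosity at depth: n = 0.57·exp(−0.45×1.5) = 0.57×0.5092 = 0.2902
Bulk density: ρ_b = (1−n)ρ_g + n·ρ_f = 0.7098×2.71 + 0.2902×1.02
       = 1.924 + 0.296 = 2.220 g/cm³

2.22 g/cm³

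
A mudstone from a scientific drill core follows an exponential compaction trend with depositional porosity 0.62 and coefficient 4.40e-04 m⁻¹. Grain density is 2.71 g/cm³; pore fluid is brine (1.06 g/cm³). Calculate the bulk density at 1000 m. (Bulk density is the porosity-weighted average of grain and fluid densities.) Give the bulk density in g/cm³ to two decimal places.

2.05 g/cm³

Working in km (1 km = 1000 m; β in km⁻¹ = β in m⁻¹ × 1000):
Porosity at depth: phi = 0.62·exp(−0.44×1) = 0.62×0.6440 = 0.3993
Bulk density: ρ_b = (1−phi)ρ_g + phi·ρ_f = 0.6007×2.71 + 0.3993×1.06
       = 1.628 + 0.423 = 2.051 g/cm³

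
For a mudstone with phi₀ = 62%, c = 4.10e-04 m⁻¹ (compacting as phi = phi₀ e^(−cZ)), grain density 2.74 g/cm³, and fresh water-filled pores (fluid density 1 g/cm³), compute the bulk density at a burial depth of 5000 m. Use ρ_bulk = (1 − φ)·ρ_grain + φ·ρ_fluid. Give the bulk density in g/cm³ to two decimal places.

2.60 g/cm³

Working in km (1 km = 1000 m; c in km⁻¹ = c in m⁻¹ × 1000):
Porosity at depth: phi = 0.62·exp(−0.41×5) = 0.62×0.1287 = 0.0798
Bulk density: ρ_b = (1−phi)ρ_g + phi·ρ_f = 0.9202×2.74 + 0.0798×1
       = 2.521 + 0.080 = 2.601 g/cm³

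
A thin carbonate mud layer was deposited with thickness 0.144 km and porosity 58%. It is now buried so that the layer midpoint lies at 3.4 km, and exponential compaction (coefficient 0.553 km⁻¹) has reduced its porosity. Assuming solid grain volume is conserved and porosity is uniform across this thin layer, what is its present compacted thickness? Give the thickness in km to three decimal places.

Porosity at 3.4 km: phi = 0.58·exp(−0.553×3.4) = 0.0885
Solid-volume conservation: h(1−phi) = h₀(1−phi₀) ⇒ h = h₀·(1−phi₀)/(1−phi)
h = 0.144 × (1 − 0.58)/(1 − 0.0885) = 0.144 × 0.4608 = 0.0664 km

0.066 km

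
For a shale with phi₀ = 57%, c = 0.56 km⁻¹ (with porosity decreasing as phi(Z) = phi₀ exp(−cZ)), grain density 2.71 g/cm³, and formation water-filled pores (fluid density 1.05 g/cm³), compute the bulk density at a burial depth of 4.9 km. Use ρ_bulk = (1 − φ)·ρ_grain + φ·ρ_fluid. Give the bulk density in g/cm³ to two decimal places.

Porosity at depth: phi = 0.57·exp(−0.56×4.9) = 0.57×0.0643 = 0.0367
Bulk density: ρ_b = (1−phi)ρ_g + phi·ρ_f = 0.9633×2.71 + 0.0367×1.05
       = 2.611 + 0.038 = 2.649 g/cm³

2.65 g/cm³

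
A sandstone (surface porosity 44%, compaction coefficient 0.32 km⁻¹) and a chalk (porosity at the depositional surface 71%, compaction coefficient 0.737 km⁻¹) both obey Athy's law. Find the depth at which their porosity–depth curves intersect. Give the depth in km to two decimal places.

1.15 km

Set n₀ₐ e^(−kₐz) = n₀ᵦ e^(−kᵦz) ⇒ ln(n₀ₐ/n₀ᵦ) = (kₐ − kᵦ)·z
z = ln(0.44/0.71) / (0.32 − 0.737) = -0.4785 / -0.417 = 1.147 km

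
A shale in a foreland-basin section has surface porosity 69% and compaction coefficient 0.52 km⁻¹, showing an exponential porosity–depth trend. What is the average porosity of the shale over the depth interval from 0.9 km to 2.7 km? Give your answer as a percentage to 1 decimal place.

⟨φ⟩ = (1/(d₂−d₁)) ∫ φ₀ e^(−kd) dd = φ₀·(e^(−k·d₁) − e^(−k·d₂)) / (k·(d₂−d₁))
e^(−0.52×0.9) = 0.6263; e^(−0.52×2.7) = 0.2456
⟨φ⟩ = 0.69 × (0.6263 − 0.2456) / (0.52 × 1.8) = 0.69 × 0.4067 = 0.2806

28.1%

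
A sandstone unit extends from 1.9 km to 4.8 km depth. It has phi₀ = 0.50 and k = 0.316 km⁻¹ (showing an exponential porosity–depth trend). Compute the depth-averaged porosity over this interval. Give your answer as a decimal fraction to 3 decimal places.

0.180

⟨phi⟩ = (1/(z₂−z₁)) ∫ phi₀ e^(−kz) dz = phi₀·(e^(−k·z₁) − e^(−k·z₂)) / (k·(z₂−z₁))
e^(−0.316×1.9) = 0.5486; e^(−0.316×4.8) = 0.2194
⟨phi⟩ = 0.5 × (0.5486 − 0.2194) / (0.316 × 2.9) = 0.5 × 0.3592 = 0.1796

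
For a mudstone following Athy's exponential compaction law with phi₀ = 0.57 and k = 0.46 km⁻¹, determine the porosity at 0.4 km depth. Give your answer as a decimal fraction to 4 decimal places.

0.4742

phi = phi₀·exp(−k·Z) = 0.57 × exp(−0.46 × 0.4) = 0.57 × exp(−0.184)
  = 0.57 × 0.8319 = 0.4742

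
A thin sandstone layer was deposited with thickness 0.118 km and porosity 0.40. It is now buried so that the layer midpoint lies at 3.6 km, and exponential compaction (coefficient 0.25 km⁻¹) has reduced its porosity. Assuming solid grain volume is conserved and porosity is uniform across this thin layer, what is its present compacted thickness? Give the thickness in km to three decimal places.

Porosity at 3.6 km: n = 0.4·exp(−0.25×3.6) = 0.1626
Solid-volume conservation: h(1−n) = h₀(1−n₀) ⇒ h = h₀·(1−n₀)/(1−n)
h = 0.118 × (1 − 0.4)/(1 − 0.1626) = 0.118 × 0.7165 = 0.0846 km

0.085 km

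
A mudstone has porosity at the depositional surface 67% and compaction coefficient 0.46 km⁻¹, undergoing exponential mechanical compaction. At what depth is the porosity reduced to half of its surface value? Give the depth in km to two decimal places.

1.51 km

phi/phi₀ = 1/2 ⇒ exp(−c·d) = 1/2 ⇒ d = ln(2) / c
d = 0.6931 / 0.46 = 1.507 km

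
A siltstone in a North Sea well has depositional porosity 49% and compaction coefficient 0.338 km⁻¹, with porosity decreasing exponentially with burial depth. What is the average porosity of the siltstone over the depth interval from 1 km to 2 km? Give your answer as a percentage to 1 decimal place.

29.7%

⟨n⟩ = (1/(Z₂−Z₁)) ∫ n₀ e^(−kZ) dZ = n₀·(e^(−k·Z₁) − e^(−k·Z₂)) / (k·(Z₂−Z₁))
e^(−0.338×1) = 0.7132; e^(−0.338×2) = 0.5086
⟨n⟩ = 0.49 × (0.7132 − 0.5086) / (0.338 × 1) = 0.49 × 0.6052 = 0.2965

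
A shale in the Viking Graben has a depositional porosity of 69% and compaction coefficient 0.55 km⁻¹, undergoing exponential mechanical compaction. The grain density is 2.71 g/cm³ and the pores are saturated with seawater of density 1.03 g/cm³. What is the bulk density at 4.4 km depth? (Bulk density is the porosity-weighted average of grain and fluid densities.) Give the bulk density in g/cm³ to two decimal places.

Porosity at depth: φ = 0.69·exp(−0.55×4.4) = 0.69×0.0889 = 0.0614
Bulk density: ρ_b = (1−φ)ρ_g + φ·ρ_f = 0.9386×2.71 + 0.0614×1.03
       = 2.544 + 0.063 = 2.607 g/cm³

2.61 g/cm³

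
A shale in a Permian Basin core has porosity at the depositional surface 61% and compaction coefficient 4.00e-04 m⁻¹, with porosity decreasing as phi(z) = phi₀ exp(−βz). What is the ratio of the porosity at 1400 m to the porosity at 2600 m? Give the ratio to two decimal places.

1.62

Working in km (1 km = 1000 m; β in km⁻¹ = β in m⁻¹ × 1000):
phi(z₁)/phi(z₂) = e^(−β·z₁)/e^(−β·z₂) = e^{β(z₂−z₁)}
= exp(0.4 × 1.2) = exp(0.48) = 1.6161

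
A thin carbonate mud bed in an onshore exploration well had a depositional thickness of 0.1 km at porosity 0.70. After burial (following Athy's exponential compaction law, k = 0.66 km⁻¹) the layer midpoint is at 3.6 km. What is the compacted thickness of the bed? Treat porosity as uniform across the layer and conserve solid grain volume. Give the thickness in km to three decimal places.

Porosity at 3.6 km: phi = 0.7·exp(−0.66×3.6) = 0.0650
Solid-volume conservation: h(1−phi) = h₀(1−phi₀) ⇒ h = h₀·(1−phi₀)/(1−phi)
h = 0.1 × (1 − 0.7)/(1 − 0.0650) = 0.1 × 0.3209 = 0.0321 km

0.032 km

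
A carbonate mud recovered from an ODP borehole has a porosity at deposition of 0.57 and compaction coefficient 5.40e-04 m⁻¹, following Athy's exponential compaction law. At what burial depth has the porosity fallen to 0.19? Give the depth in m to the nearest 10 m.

2030 m

Working in km (1 km = 1000 m; c in km⁻¹ = c in m⁻¹ × 1000):
Invert Athy's law: d = ln(n₀/n) / c
d = ln(0.57/0.19) / 0.54 = ln(3) / 0.54 = 1.0986 / 0.54 = 2.034 km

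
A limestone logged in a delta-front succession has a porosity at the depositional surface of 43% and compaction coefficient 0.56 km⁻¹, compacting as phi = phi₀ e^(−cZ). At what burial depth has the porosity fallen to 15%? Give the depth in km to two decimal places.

Invert Athy's law: Z = ln(phi₀/phi) / c
Z = ln(0.43/0.15) / 0.56 = ln(2.867) / 0.56 = 1.0531 / 0.56 = 1.881 km

1.88 km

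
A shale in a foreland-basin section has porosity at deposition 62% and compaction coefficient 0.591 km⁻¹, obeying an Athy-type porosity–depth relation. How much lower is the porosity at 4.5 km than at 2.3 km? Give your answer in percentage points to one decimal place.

11.6 percentage points

n(2.3) = 0.62·e^(−0.591×2.3) = 0.1592
n(4.5) = 0.62·e^(−0.591×4.5) = 0.0434
Δn = 0.1592 − 0.0434 = 0.1159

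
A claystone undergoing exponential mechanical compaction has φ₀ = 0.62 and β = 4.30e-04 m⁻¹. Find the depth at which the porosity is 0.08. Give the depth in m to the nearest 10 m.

Working in km (1 km = 1000 m; β in km⁻¹ = β in m⁻¹ × 1000):
Invert Athy's law: z = ln(φ₀/φ) / β
z = ln(0.62/0.08) / 0.43 = ln(7.75) / 0.43 = 2.0477 / 0.43 = 4.762 km

4760 m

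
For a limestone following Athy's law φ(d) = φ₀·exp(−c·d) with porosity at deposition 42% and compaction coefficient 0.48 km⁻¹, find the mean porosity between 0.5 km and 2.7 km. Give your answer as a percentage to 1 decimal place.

⟨φ⟩ = (1/(d₂−d₁)) ∫ φ₀ e^(−cd) dd = φ₀·(e^(−c·d₁) − e^(−c·d₂)) / (c·(d₂−d₁))
e^(−0.48×0.5) = 0.7866; e^(−0.48×2.7) = 0.2736
⟨φ⟩ = 0.42 × (0.7866 − 0.2736) / (0.48 × 2.2) = 0.42 × 0.4858 = 0.2040

20.4%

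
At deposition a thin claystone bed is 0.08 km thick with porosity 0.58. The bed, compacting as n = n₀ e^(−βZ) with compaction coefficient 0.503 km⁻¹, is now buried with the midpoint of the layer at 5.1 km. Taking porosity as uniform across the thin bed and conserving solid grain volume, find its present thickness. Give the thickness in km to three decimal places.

0.035 km

Porosity at 5.1 km: n = 0.58·exp(−0.503×5.1) = 0.0446
Solid-volume conservation: h(1−n) = h₀(1−n₀) ⇒ h = h₀·(1−n₀)/(1−n)
h = 0.08 × (1 − 0.58)/(1 − 0.0446) = 0.08 × 0.4396 = 0.0352 km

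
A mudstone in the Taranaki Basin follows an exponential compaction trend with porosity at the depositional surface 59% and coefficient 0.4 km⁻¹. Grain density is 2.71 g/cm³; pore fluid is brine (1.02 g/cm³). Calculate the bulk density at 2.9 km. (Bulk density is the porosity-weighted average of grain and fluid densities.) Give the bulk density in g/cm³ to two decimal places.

2.40 g/cm³

Porosity at depth: phi = 0.59·exp(−0.4×2.9) = 0.59×0.3135 = 0.1850
Bulk density: ρ_b = (1−phi)ρ_g + phi·ρ_f = 0.8150×2.71 + 0.1850×1.02
       = 2.209 + 0.189 = 2.397 g/cm³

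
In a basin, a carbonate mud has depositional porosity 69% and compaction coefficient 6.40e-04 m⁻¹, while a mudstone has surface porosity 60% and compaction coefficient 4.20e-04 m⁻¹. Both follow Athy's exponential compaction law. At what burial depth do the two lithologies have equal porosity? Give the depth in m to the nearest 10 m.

640 m

Working in km (1 km = 1000 m; β in km⁻¹ = β in m⁻¹ × 1000):
Set n₀ₐ e^(−βₐZ) = n₀ᵦ e^(−βᵦZ) ⇒ ln(n₀ₐ/n₀ᵦ) = (βₐ − βᵦ)·Z
Z = ln(0.69/0.6) / (0.64 − 0.42) = 0.1398 / 0.22 = 0.635 km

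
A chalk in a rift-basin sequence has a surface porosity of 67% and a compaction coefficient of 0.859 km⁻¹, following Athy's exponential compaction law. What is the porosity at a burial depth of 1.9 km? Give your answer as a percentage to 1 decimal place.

φ = φ₀·exp(−β·Z) = 0.67 × exp(−0.859 × 1.9) = 0.67 × exp(−1.632)
  = 0.67 × 0.1955 = 0.1310

13.1%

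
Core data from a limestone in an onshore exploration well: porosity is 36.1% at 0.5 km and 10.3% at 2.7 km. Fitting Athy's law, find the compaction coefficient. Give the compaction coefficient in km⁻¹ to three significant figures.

0.570 km⁻¹

Athy: φ(d) = φ₀ e^(−kd) ⇒ φ₁/φ₂ = e^{k(d₂−d₁)} ⇒ k = ln(φ₁/φ₂)/(d₂−d₁)
k = ln(0.361/0.103) / (2.7 − 0.5) = ln(3.505) / 2.2 = 1.2541 / 2.2 = 0.5701 km⁻¹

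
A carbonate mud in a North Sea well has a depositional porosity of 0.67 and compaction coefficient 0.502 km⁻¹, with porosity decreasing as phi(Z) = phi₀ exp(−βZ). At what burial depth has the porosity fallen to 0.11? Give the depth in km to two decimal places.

3.60 km

Invert Athy's law: Z = ln(phi₀/phi) / β
Z = ln(0.67/0.11) / 0.502 = ln(6.091) / 0.502 = 1.8068 / 0.502 = 3.599 km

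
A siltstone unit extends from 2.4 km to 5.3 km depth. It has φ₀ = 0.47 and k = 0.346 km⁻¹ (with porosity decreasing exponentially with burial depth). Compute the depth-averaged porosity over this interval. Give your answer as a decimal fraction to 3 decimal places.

0.129

⟨φ⟩ = (1/(Z₂−Z₁)) ∫ φ₀ e^(−kZ) dZ = φ₀·(e^(−k·Z₁) − e^(−k·Z₂)) / (k·(Z₂−Z₁))
e^(−0.346×2.4) = 0.4359; e^(−0.346×5.3) = 0.1598
⟨φ⟩ = 0.47 × (0.4359 − 0.1598) / (0.346 × 2.9) = 0.47 × 0.2751 = 0.1293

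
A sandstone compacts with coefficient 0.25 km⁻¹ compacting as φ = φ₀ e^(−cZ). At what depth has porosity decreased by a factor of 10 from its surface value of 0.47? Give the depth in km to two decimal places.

9.21 km

φ/φ₀ = 1/10 ⇒ exp(−c·Z) = 1/10 ⇒ Z = ln(10) / c
Z = 2.3026 / 0.25 = 9.210 km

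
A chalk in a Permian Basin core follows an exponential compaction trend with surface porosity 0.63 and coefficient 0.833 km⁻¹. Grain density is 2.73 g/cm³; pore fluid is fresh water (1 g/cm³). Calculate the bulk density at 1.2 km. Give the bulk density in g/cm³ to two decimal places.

Porosity at depth: n = 0.63·exp(−0.833×1.2) = 0.63×0.3680 = 0.2319
Bulk density: ρ_b = (1−n)ρ_g + n·ρ_f = 0.7681×2.73 + 0.2319×1
       = 2.097 + 0.232 = 2.329 g/cm³

2.33 g/cm³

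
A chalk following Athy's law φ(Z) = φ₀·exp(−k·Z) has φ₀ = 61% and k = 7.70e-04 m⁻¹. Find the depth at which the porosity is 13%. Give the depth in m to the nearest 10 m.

2010 m

Working in km (1 km = 1000 m; k in km⁻¹ = k in m⁻¹ × 1000):
Invert Athy's law: Z = ln(φ₀/φ) / k
Z = ln(0.61/0.13) / 0.77 = ln(4.692) / 0.77 = 1.5459 / 0.77 = 2.008 km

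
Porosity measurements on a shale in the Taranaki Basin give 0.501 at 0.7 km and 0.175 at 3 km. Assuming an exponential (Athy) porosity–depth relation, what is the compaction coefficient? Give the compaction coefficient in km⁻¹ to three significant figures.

0.457 km⁻¹

Athy: φ(Z) = φ₀ e^(−cZ) ⇒ φ₁/φ₂ = e^{c(Z₂−Z₁)} ⇒ c = ln(φ₁/φ₂)/(Z₂−Z₁)
c = ln(0.501/0.175) / (3 − 0.7) = ln(2.863) / 2.3 = 1.0518 / 2.3 = 0.4573 km⁻¹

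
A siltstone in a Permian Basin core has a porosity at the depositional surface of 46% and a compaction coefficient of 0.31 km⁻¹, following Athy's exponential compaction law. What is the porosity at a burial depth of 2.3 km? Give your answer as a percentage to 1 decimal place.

22.5%

phi = phi₀·exp(−k·z) = 0.46 × exp(−0.31 × 2.3) = 0.46 × exp(−0.713)
  = 0.46 × 0.4902 = 0.2255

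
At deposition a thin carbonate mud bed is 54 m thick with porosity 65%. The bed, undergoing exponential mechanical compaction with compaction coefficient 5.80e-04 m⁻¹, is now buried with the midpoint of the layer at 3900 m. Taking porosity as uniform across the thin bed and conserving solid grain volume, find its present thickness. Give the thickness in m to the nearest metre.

Working in km (1 km = 1000 m; β in km⁻¹ = β in m⁻¹ × 1000):
Porosity at 3.9 km: n = 0.65·exp(−0.58×3.9) = 0.0677
Solid-volume conservation: h(1−n) = h₀(1−n₀) ⇒ h = h₀·(1−n₀)/(1−n)
h = 0.054 × (1 − 0.65)/(1 − 0.0677) = 0.054 × 0.3754 = 0.0203 km

20 m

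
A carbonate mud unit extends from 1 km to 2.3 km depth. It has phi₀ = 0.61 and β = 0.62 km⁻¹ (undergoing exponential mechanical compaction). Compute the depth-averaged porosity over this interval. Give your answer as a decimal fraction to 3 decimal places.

0.225

⟨phi⟩ = (1/(d₂−d₁)) ∫ phi₀ e^(−βd) dd = phi₀·(e^(−β·d₁) − e^(−β·d₂)) / (β·(d₂−d₁))
e^(−0.62×1) = 0.5379; e^(−0.62×2.3) = 0.2403
⟨phi⟩ = 0.61 × (0.5379 − 0.2403) / (0.62 × 1.3) = 0.61 × 0.3693 = 0.2253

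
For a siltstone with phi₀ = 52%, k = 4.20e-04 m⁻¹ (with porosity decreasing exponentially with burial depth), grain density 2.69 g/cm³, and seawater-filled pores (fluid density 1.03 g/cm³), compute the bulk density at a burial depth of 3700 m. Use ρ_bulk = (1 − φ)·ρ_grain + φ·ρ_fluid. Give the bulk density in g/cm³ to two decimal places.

2.51 g/cm³

Working in km (1 km = 1000 m; k in km⁻¹ = k in m⁻¹ × 1000):
Porosity at depth: phi = 0.52·exp(−0.42×3.7) = 0.52×0.2114 = 0.1099
Bulk density: ρ_b = (1−phi)ρ_g + phi·ρ_f = 0.8901×2.69 + 0.1099×1.03
       = 2.394 + 0.113 = 2.508 g/cm³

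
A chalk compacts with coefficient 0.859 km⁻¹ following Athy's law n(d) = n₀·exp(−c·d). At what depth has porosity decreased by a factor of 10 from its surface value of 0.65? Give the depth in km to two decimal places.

2.68 km

n/n₀ = 1/10 ⇒ exp(−c·d) = 1/10 ⇒ d = ln(10) / c
d = 2.3026 / 0.859 = 2.681 km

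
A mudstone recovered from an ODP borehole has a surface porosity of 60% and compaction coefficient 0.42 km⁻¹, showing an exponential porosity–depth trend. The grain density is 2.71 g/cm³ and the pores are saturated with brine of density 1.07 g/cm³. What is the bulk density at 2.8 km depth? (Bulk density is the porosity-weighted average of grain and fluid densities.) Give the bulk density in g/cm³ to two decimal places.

2.41 g/cm³

Porosity at depth: phi = 0.6·exp(−0.42×2.8) = 0.6×0.3085 = 0.1851
Bulk density: ρ_b = (1−phi)ρ_g + phi·ρ_f = 0.8149×2.71 + 0.1851×1.07
       = 2.208 + 0.198 = 2.406 g/cm³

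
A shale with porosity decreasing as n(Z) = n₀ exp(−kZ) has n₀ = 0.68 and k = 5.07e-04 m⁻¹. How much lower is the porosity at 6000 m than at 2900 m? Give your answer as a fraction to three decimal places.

Working in km (1 km = 1000 m; k in km⁻¹ = k in m⁻¹ × 1000):
n(2.9) = 0.68·e^(−0.507×2.9) = 0.1563
n(6) = 0.68·e^(−0.507×6) = 0.0325
Δn = 0.1563 − 0.0325 = 0.1238

0.124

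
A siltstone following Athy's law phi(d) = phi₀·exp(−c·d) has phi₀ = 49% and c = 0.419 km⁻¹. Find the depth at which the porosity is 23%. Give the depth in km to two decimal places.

1.81 km

Invert Athy's law: d = ln(phi₀/phi) / c
d = ln(0.49/0.23) / 0.419 = ln(2.13) / 0.419 = 0.7563 / 0.419 = 1.805 km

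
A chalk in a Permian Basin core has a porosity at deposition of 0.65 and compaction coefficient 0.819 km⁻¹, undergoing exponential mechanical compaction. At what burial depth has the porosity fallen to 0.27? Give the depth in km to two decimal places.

Invert Athy's law: d = ln(φ₀/φ) / k
d = ln(0.65/0.27) / 0.819 = ln(2.407) / 0.819 = 0.8786 / 0.819 = 1.073 km

1.07 km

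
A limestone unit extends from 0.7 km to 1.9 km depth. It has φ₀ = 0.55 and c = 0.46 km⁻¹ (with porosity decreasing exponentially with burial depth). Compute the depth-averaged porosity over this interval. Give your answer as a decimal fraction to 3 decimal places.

⟨φ⟩ = (1/(d₂−d₁)) ∫ φ₀ e^(−cd) dd = φ₀·(e^(−c·d₁) − e^(−c·d₂)) / (c·(d₂−d₁))
e^(−0.46×0.7) = 0.7247; e^(−0.46×1.9) = 0.4173
⟨φ⟩ = 0.55 × (0.7247 − 0.4173) / (0.46 × 1.2) = 0.55 × 0.5569 = 0.3063

0.306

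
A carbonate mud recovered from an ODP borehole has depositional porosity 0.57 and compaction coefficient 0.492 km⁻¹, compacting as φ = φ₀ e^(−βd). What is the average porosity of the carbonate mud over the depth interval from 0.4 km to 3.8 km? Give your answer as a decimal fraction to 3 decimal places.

0.227

⟨φ⟩ = (1/(d₂−d₁)) ∫ φ₀ e^(−βd) dd = φ₀·(e^(−β·d₁) − e^(−β·d₂)) / (β·(d₂−d₁))
e^(−0.492×0.4) = 0.8214; e^(−0.492×3.8) = 0.1542
⟨φ⟩ = 0.57 × (0.8214 − 0.1542) / (0.492 × 3.4) = 0.57 × 0.3988 = 0.2273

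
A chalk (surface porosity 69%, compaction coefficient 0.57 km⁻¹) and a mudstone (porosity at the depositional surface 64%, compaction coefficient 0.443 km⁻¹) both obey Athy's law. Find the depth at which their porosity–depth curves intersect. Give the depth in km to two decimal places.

Set n₀ₐ e^(−cₐd) = n₀ᵦ e^(−cᵦd) ⇒ ln(n₀ₐ/n₀ᵦ) = (cₐ − cᵦ)·d
d = ln(0.69/0.64) / (0.57 − 0.443) = 0.0752 / 0.127 = 0.592 km

0.59 km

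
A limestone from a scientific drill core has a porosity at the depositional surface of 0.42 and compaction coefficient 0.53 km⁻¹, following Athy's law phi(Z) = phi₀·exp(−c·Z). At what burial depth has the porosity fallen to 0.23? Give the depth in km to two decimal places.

1.14 km

Invert Athy's law: Z = ln(phi₀/phi) / c
Z = ln(0.42/0.23) / 0.53 = ln(1.826) / 0.53 = 0.6022 / 0.53 = 1.136 km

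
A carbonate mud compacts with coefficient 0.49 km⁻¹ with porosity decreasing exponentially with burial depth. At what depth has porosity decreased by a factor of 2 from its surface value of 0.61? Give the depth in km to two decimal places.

1.41 km

phi/phi₀ = 1/2 ⇒ exp(−k·d) = 1/2 ⇒ d = ln(2) / k
d = 0.6931 / 0.49 = 1.415 km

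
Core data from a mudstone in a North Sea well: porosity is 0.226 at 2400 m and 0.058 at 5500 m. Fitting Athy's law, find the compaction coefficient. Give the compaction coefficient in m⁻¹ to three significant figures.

Working in km (1 km = 1000 m; β in km⁻¹ = β in m⁻¹ × 1000):
Athy: phi(d) = phi₀ e^(−βd) ⇒ phi₁/phi₂ = e^{β(d₂−d₁)} ⇒ β = ln(phi₁/phi₂)/(d₂−d₁)
β = ln(0.226/0.058) / (5.5 − 2.4) = ln(3.897) / 3.1 = 1.3601 / 3.1 = 0.4387 km⁻¹

0.000439 m⁻¹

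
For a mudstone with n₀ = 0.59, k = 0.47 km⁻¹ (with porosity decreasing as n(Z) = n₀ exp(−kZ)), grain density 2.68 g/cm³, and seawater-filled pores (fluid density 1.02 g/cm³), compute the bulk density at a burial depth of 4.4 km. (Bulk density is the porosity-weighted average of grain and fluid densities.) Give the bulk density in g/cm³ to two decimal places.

Porosity at depth: n = 0.59·exp(−0.47×4.4) = 0.59×0.1264 = 0.0746
Bulk density: ρ_b = (1−n)ρ_g + n·ρ_f = 0.9254×2.68 + 0.0746×1.02
       = 2.480 + 0.076 = 2.556 g/cm³

2.56 g/cm³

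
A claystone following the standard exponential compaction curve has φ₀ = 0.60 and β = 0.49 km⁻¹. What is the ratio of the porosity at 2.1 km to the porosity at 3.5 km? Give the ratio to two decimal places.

1.99

φ(d₁)/φ(d₂) = e^(−β·d₁)/e^(−β·d₂) = e^{β(d₂−d₁)}
= exp(0.49 × 1.4) = exp(0.686) = 1.9858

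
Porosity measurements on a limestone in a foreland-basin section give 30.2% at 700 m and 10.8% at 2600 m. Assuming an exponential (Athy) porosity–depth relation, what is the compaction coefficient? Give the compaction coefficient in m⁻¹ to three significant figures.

0.000541 m⁻¹

Working in km (1 km = 1000 m; β in km⁻¹ = β in m⁻¹ × 1000):
Athy: n(z) = n₀ e^(−βz) ⇒ n₁/n₂ = e^{β(z₂−z₁)} ⇒ β = ln(n₁/n₂)/(z₂−z₁)
β = ln(0.302/0.108) / (2.6 − 0.7) = ln(2.796) / 1.9 = 1.0283 / 1.9 = 0.5412 km⁻¹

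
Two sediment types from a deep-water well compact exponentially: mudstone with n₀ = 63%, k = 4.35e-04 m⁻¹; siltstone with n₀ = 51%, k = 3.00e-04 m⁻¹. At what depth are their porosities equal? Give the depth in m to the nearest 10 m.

1570 m

Working in km (1 km = 1000 m; k in km⁻¹ = k in m⁻¹ × 1000):
Set n₀ₐ e^(−kₐd) = n₀ᵦ e^(−kᵦd) ⇒ ln(n₀ₐ/n₀ᵦ) = (kₐ − kᵦ)·d
d = ln(0.63/0.51) / (0.435 − 0.3) = 0.2113 / 0.135 = 1.565 km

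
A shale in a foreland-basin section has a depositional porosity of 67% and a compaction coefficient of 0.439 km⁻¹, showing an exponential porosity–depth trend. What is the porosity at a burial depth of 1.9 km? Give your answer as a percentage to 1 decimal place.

n = n₀·exp(−c·z) = 0.67 × exp(−0.439 × 1.9) = 0.67 × exp(−0.8341)
  = 0.67 × 0.4343 = 0.2910

29.1%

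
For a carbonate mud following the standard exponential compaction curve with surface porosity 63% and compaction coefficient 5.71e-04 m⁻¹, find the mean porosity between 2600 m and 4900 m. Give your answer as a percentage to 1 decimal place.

Working in km (1 km = 1000 m; β in km⁻¹ = β in m⁻¹ × 1000):
⟨n⟩ = (1/(z₂−z₁)) ∫ n₀ e^(−βz) dz = n₀·(e^(−β·z₁) − e^(−β·z₂)) / (β·(z₂−z₁))
e^(−0.571×2.6) = 0.2266; e^(−0.571×4.9) = 0.0609
⟨n⟩ = 0.63 × (0.2266 − 0.0609) / (0.571 × 2.3) = 0.63 × 0.1261 = 0.0795

7.9%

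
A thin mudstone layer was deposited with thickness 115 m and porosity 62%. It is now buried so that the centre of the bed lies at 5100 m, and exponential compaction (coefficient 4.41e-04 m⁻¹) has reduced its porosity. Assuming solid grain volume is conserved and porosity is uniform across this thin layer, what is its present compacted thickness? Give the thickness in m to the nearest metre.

Working in km (1 km = 1000 m; c in km⁻¹ = c in m⁻¹ × 1000):
Porosity at 5.1 km: phi = 0.62·exp(−0.441×5.1) = 0.0654
Solid-volume conservation: h(1−phi) = h₀(1−phi₀) ⇒ h = h₀·(1−phi₀)/(1−phi)
h = 0.115 × (1 − 0.62)/(1 − 0.0654) = 0.115 × 0.4066 = 0.0468 km

47 m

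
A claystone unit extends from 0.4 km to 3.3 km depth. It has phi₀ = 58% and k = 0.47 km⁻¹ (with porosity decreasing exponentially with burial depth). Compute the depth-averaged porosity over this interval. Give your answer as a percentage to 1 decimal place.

26.2%

⟨phi⟩ = (1/(d₂−d₁)) ∫ phi₀ e^(−kd) dd = phi₀·(e^(−k·d₁) − e^(−k·d₂)) / (k·(d₂−d₁))
e^(−0.47×0.4) = 0.8286; e^(−0.47×3.3) = 0.2120
⟨phi⟩ = 0.58 × (0.8286 − 0.2120) / (0.47 × 2.9) = 0.58 × 0.4524 = 0.2624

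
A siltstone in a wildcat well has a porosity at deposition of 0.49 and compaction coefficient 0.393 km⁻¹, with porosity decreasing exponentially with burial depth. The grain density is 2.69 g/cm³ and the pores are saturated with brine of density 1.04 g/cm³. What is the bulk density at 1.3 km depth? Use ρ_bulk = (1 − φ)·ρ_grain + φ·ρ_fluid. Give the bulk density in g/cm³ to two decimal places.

Porosity at depth: phi = 0.49·exp(−0.393×1.3) = 0.49×0.6000 = 0.2940
Bulk density: ρ_b = (1−phi)ρ_g + phi·ρ_f = 0.7060×2.69 + 0.2940×1.04
       = 1.899 + 0.306 = 2.205 g/cm³

2.20 g/cm³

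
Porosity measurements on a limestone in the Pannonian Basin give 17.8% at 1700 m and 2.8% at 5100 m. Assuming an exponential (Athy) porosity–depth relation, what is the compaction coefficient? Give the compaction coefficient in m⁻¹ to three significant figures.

Working in km (1 km = 1000 m; c in km⁻¹ = c in m⁻¹ × 1000):
Athy: n(d) = n₀ e^(−cd) ⇒ n₁/n₂ = e^{c(d₂−d₁)} ⇒ c = ln(n₁/n₂)/(d₂−d₁)
c = ln(0.178/0.028) / (5.1 − 1.7) = ln(6.357) / 3.4 = 1.8496 / 3.4 = 0.544 km⁻¹

0.000544 m⁻¹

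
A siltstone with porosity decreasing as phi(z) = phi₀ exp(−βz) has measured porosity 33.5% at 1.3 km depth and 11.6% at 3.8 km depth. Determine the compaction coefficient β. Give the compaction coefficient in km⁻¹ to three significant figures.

Athy: phi(z) = phi₀ e^(−βz) ⇒ phi₁/phi₂ = e^{β(z₂−z₁)} ⇒ β = ln(phi₁/phi₂)/(z₂−z₁)
β = ln(0.335/0.116) / (3.8 − 1.3) = ln(2.888) / 2.5 = 1.0605 / 2.5 = 0.4242 km⁻¹

0.424 km⁻¹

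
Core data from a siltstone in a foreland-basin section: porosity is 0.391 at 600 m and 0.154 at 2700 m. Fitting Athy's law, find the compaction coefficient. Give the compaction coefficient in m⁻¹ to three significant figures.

Working in km (1 km = 1000 m; k in km⁻¹ = k in m⁻¹ × 1000):
Athy: n(Z) = n₀ e^(−kZ) ⇒ n₁/n₂ = e^{k(Z₂−Z₁)} ⇒ k = ln(n₁/n₂)/(Z₂−Z₁)
k = ln(0.391/0.154) / (2.7 − 0.6) = ln(2.539) / 2.1 = 0.9318 / 2.1 = 0.4437 km⁻¹

0.000444 m⁻¹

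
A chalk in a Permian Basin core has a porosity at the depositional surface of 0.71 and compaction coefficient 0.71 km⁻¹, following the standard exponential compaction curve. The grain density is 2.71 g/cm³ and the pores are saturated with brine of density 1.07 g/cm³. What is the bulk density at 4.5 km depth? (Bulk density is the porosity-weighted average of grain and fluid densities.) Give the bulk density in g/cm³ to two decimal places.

2.66 g/cm³

Porosity at depth: φ = 0.71·exp(−0.71×4.5) = 0.71×0.0410 = 0.0291
Bulk density: ρ_b = (1−φ)ρ_g + φ·ρ_f = 0.9709×2.71 + 0.0291×1.07
       = 2.631 + 0.031 = 2.662 g/cm³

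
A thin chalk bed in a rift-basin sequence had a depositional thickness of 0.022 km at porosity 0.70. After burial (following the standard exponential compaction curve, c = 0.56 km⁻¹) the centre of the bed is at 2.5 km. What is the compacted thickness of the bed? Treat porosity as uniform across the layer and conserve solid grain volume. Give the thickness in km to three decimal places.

Porosity at 2.5 km: φ = 0.7·exp(−0.56×2.5) = 0.1726
Solid-volume conservation: h(1−φ) = h₀(1−φ₀) ⇒ h = h₀·(1−φ₀)/(1−φ)
h = 0.022 × (1 − 0.7)/(1 − 0.1726) = 0.022 × 0.3626 = 0.0080 km

0.008 km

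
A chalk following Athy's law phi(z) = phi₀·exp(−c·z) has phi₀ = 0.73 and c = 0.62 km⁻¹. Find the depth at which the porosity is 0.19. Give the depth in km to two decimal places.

Invert Athy's law: z = ln(phi₀/phi) / c
z = ln(0.73/0.19) / 0.62 = ln(3.842) / 0.62 = 1.3460 / 0.62 = 2.171 km

2.17 km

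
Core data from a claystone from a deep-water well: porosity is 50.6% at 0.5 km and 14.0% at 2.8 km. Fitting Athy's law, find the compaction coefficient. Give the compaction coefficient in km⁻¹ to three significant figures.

0.559 km⁻¹

Athy: n(z) = n₀ e^(−βz) ⇒ n₁/n₂ = e^{β(z₂−z₁)} ⇒ β = ln(n₁/n₂)/(z₂−z₁)
β = ln(0.506/0.14) / (2.8 − 0.5) = ln(3.614) / 2.3 = 1.2849 / 2.3 = 0.5586 km⁻¹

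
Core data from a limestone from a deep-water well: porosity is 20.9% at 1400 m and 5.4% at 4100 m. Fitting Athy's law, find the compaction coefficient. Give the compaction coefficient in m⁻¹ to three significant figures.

Working in km (1 km = 1000 m; c in km⁻¹ = c in m⁻¹ × 1000):
Athy: n(z) = n₀ e^(−cz) ⇒ n₁/n₂ = e^{c(z₂−z₁)} ⇒ c = ln(n₁/n₂)/(z₂−z₁)
c = ln(0.209/0.054) / (4.1 − 1.4) = ln(3.87) / 2.7 = 1.3534 / 2.7 = 0.5012 km⁻¹

0.000501 m⁻¹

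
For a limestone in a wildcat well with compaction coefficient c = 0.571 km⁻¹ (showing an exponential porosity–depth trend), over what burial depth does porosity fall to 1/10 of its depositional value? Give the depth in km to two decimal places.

phi/phi₀ = 1/10 ⇒ exp(−c·Z) = 1/10 ⇒ Z = ln(10) / c
Z = 2.3026 / 0.571 = 4.033 km

4.03 km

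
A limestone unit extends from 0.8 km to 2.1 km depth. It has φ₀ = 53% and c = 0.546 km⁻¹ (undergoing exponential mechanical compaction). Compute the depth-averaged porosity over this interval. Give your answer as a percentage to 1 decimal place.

⟨φ⟩ = (1/(z₂−z₁)) ∫ φ₀ e^(−cz) dz = φ₀·(e^(−c·z₁) − e^(−c·z₂)) / (c·(z₂−z₁))
e^(−0.546×0.8) = 0.6461; e^(−0.546×2.1) = 0.3177
⟨φ⟩ = 0.53 × (0.6461 − 0.3177) / (0.546 × 1.3) = 0.53 × 0.4626 = 0.2452

24.5%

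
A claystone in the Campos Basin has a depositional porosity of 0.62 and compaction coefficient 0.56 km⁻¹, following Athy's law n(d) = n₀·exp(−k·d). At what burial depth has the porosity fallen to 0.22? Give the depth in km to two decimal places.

Invert Athy's law: d = ln(n₀/n) / k
d = ln(0.62/0.22) / 0.56 = ln(2.818) / 0.56 = 1.0361 / 0.56 = 1.850 km

1.85 km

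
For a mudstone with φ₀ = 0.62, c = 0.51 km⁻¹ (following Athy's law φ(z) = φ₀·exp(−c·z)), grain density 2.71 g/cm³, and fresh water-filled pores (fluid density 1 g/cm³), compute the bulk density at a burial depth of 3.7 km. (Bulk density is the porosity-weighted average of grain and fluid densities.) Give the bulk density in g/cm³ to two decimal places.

2.55 g/cm³

Porosity at depth: φ = 0.62·exp(−0.51×3.7) = 0.62×0.1515 = 0.0939
Bulk density: ρ_b = (1−φ)ρ_g + φ·ρ_f = 0.9061×2.71 + 0.0939×1
       = 2.455 + 0.094 = 2.549 g/cm³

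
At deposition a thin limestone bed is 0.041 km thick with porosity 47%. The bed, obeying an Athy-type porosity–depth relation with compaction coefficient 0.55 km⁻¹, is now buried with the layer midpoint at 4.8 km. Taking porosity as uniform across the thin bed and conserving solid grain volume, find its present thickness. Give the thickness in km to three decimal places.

0.022 km

Porosity at 4.8 km: φ = 0.47·exp(−0.55×4.8) = 0.0335
Solid-volume conservation: h(1−φ) = h₀(1−φ₀) ⇒ h = h₀·(1−φ₀)/(1−φ)
h = 0.041 × (1 − 0.47)/(1 − 0.0335) = 0.041 × 0.5484 = 0.0225 km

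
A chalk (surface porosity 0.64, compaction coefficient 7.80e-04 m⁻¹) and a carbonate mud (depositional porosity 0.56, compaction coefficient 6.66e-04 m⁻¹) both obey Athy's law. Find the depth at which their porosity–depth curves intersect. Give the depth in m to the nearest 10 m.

Working in km (1 km = 1000 m; c in km⁻¹ = c in m⁻¹ × 1000):
Set φ₀ₐ e^(−cₐd) = φ₀ᵦ e^(−cᵦd) ⇒ ln(φ₀ₐ/φ₀ᵦ) = (cₐ − cᵦ)·d
d = ln(0.64/0.56) / (0.78 − 0.666) = 0.1335 / 0.114 = 1.171 km

1170 m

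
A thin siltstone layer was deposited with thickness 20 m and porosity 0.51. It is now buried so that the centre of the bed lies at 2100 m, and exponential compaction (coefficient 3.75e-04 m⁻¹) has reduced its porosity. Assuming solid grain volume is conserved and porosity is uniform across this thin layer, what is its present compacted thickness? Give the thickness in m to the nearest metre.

13 m

Working in km (1 km = 1000 m; c in km⁻¹ = c in m⁻¹ × 1000):
Porosity at 2.1 km: phi = 0.51·exp(−0.375×2.1) = 0.2320
Solid-volume conservation: h(1−phi) = h₀(1−phi₀) ⇒ h = h₀·(1−phi₀)/(1−phi)
h = 0.02 × (1 − 0.51)/(1 − 0.2320) = 0.02 × 0.6381 = 0.0128 km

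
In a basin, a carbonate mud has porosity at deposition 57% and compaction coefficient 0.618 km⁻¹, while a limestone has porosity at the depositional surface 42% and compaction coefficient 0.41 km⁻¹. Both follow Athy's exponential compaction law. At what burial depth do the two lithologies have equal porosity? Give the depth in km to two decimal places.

1.47 km

Set φ₀ₐ e^(−kₐz) = φ₀ᵦ e^(−kᵦz) ⇒ ln(φ₀ₐ/φ₀ᵦ) = (kₐ − kᵦ)·z
z = ln(0.57/0.42) / (0.618 − 0.41) = 0.3054 / 0.208 = 1.468 km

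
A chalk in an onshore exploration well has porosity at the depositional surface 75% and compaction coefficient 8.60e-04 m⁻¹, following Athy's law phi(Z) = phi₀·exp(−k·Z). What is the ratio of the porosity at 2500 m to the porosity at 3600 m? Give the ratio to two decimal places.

2.58

Working in km (1 km = 1000 m; k in km⁻¹ = k in m⁻¹ × 1000):
phi(Z₁)/phi(Z₂) = e^(−k·Z₁)/e^(−k·Z₂) = e^{k(Z₂−Z₁)}
= exp(0.86 × 1.1) = exp(0.946) = 2.5754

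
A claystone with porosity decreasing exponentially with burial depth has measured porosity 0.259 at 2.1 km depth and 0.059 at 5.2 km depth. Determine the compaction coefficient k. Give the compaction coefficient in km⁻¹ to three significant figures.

Athy: φ(Z) = φ₀ e^(−kZ) ⇒ φ₁/φ₂ = e^{k(Z₂−Z₁)} ⇒ k = ln(φ₁/φ₂)/(Z₂−Z₁)
k = ln(0.259/0.059) / (5.2 − 2.1) = ln(4.39) / 3.1 = 1.4793 / 3.1 = 0.4772 km⁻¹

0.477 km⁻¹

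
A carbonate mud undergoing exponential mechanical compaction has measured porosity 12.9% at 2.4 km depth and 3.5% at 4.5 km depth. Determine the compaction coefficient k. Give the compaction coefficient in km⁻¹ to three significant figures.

0.621 km⁻¹

Athy: n(z) = n₀ e^(−kz) ⇒ n₁/n₂ = e^{k(z₂−z₁)} ⇒ k = ln(n₁/n₂)/(z₂−z₁)
k = ln(0.129/0.035) / (4.5 − 2.4) = ln(3.686) / 2.1 = 1.3045 / 2.1 = 0.6212 km⁻¹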